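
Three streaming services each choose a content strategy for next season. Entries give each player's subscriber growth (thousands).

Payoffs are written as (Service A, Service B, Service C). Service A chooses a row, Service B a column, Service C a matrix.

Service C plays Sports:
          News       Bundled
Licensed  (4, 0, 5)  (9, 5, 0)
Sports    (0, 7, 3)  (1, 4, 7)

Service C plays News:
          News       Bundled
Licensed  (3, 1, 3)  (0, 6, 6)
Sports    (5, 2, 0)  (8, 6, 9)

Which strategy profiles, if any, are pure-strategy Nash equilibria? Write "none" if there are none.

The unique pure-strategy Nash equilibrium is (Sports, Bundled, News).

Check each profile: it is a Nash equilibrium iff no player can strictly gain by switching unilaterally.
(Licensed, News, Sports): Service B can switch to Bundled (0 → 5). Not NE.
(Licensed, News, News): Service A can switch to Sports (3 → 5). Not NE.
(Licensed, Bundled, Sports): Service C can switch to News (0 → 6). Not NE.
(Licensed, Bundled, News): Service A can switch to Sports (0 → 8). Not NE.
(Sports, News, Sports): Service A can switch to Licensed (0 → 4). Not NE.
(Sports, News, News): Service B can switch to Bundled (2 → 6). Not NE.
(Sports, Bundled, Sports): Service A can switch to Licensed (1 → 9). Not NE.
(Sports, Bundled, News): Service A gets 8, best alternative 0; Service B gets 6, best alternative 2; Service C gets 9, best alternative 7. No profitable deviation — NE.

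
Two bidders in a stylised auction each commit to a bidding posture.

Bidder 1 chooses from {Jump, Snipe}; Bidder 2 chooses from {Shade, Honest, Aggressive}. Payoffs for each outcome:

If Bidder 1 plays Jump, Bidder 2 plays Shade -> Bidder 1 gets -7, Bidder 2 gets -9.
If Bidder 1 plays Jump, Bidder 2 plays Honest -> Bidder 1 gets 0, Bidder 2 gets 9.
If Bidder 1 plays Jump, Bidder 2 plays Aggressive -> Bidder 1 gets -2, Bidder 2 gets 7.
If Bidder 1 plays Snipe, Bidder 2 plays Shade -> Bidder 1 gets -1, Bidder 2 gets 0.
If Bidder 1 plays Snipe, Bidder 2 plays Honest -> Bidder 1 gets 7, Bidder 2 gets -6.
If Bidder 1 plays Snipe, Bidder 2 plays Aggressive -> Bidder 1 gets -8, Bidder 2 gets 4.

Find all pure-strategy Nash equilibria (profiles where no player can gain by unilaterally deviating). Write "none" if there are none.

There is no pure-strategy Nash equilibrium.

Bidder 1 against Shade: payoffs -7, -1 → best response Snipe.
Bidder 1 against Honest: payoffs 0, 7 → best response Snipe.
Bidder 1 against Aggressive: payoffs -2, -8 → best response Jump.
Bidder 2 against Jump: payoffs -9, 9, 7 → best response Honest.
Bidder 2 against Snipe: payoffs 0, -6, 4 → best response Aggressive.
No profile is a mutual best response for all players.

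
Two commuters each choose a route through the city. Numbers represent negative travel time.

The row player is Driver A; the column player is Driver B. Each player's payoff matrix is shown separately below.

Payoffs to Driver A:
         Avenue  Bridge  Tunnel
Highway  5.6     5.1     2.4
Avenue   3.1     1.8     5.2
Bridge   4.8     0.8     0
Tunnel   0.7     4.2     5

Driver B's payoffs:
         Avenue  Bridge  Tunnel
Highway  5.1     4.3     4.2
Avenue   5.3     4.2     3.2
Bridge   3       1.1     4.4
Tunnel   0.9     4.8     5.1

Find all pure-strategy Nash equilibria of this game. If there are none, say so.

(Highway, Avenue)

(Highway, Avenue): Driver A gets 5.6, best alternative 4.8; Driver B gets 5.1, best alternative 4.3. No profitable deviation — NE.
(Highway, Bridge): Driver B can switch to Avenue (4.3 → 5.1). Not NE.
(Highway, Tunnel): Driver A can switch to Avenue (2.4 → 5.2). Not NE.
(Avenue, Avenue): Driver A can switch to Highway (3.1 → 5.6). Not NE.
(Avenue, Bridge): Driver A can switch to Highway (1.8 → 5.1). Not NE.
(Avenue, Tunnel): Driver B can switch to Avenue (3.2 → 5.3). Not NE.
(Bridge, Avenue): Driver A can switch to Highway (4.8 → 5.6). Not NE.
(Bridge, Bridge): Driver A can switch to Highway (0.8 → 5.1). Not NE.
(Bridge, Tunnel): Driver A can switch to Highway (0 → 2.4). Not NE.
(The remaining 3 profiles each have a profitable deviation by the same check.)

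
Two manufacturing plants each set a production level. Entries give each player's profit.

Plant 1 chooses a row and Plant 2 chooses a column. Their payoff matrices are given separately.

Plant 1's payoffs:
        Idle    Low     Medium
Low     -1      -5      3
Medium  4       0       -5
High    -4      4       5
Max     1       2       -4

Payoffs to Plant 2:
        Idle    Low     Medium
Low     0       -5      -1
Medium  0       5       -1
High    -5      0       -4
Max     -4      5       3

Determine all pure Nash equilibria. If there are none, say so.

Pure NE: (High, Low)

Plant 1 against Idle: payoffs -1, 4, -4, 1 → best response Medium.
Plant 1 against Low: payoffs -5, 0, 4, 2 → best response High.
Plant 1 against Medium: payoffs 3, -5, 5, -4 → best response High.
Plant 2 against Low: payoffs 0, -5, -1 → best response Idle.
Plant 2 against Medium: payoffs 0, 5, -1 → best response Low.
Plant 2 against High: payoffs -5, 0, -4 → best response Low.
Plant 2 against Max: payoffs -4, 5, 3 → best response Low.
Mutual best responses: (High, Low).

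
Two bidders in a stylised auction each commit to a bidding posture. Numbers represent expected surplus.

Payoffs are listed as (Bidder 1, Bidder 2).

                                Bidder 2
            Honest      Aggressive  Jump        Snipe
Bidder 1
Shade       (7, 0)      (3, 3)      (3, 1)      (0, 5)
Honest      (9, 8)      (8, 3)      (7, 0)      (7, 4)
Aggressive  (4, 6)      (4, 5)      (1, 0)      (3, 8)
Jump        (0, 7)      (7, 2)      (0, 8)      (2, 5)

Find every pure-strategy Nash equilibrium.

Bidder 1 against Honest: payoffs 7, 9, 4, 0 → best response Honest.
Bidder 1 against Aggressive: payoffs 3, 8, 4, 7 → best response Honest.
Bidder 1 against Jump: payoffs 3, 7, 1, 0 → best response Honest.
Bidder 1 against Snipe: payoffs 0, 7, 3, 2 → best response Honest.
Bidder 2 against Shade: payoffs 0, 3, 1, 5 → best response Snipe.
Bidder 2 against Honest: payoffs 8, 3, 0, 4 → best response Honest.
Bidder 2 against Aggressive: payoffs 6, 5, 0, 8 → best response Snipe.
Bidder 2 against Jump: payoffs 7, 2, 8, 5 → best response Jump.
Mutual best responses: (Honest, Honest).

(Honest, Honest)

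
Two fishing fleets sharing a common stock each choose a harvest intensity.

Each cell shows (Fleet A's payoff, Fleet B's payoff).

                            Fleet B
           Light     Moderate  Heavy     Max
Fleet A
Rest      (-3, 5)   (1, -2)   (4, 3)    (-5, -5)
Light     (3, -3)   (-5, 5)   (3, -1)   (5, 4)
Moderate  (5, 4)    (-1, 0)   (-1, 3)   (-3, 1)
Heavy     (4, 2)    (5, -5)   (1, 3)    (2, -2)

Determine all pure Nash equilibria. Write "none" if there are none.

(Moderate, Light)

Fleet A against Light: payoffs -3, 3, 5, 4 → best response Moderate.
Fleet A against Moderate: payoffs 1, -5, -1, 5 → best response Heavy.
Fleet A against Heavy: payoffs 4, 3, -1, 1 → best response Rest.
Fleet A against Max: payoffs -5, 5, -3, 2 → best response Light.
Fleet B against Rest: payoffs 5, -2, 3, -5 → best response Light.
Fleet B against Light: payoffs -3, 5, -1, 4 → best response Moderate.
Fleet B against Moderate: payoffs 4, 0, 3, 1 → best response Light.
Fleet B against Heavy: payoffs 2, -5, 3, -2 → best response Heavy.
Mutual best responses: (Moderate, Light).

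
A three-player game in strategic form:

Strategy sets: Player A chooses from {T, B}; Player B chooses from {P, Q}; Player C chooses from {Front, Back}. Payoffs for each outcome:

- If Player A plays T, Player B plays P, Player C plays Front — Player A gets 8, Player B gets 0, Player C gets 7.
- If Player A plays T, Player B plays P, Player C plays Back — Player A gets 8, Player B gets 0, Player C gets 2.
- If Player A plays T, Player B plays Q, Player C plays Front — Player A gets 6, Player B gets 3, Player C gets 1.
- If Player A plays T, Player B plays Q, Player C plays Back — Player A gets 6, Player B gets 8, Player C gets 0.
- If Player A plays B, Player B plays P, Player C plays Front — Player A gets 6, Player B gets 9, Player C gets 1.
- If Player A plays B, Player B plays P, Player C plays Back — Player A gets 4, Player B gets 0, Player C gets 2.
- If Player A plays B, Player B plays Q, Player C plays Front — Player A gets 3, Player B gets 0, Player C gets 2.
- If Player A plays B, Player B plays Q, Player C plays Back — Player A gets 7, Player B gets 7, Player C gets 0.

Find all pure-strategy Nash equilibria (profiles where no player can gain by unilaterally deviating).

Pure NE: (T, Q, Front)

Check each profile: it is a Nash equilibrium iff no player can strictly gain by switching unilaterally.
(T, P, Front): Player B can switch to Q (0 → 3). Not NE.
(T, P, Back): Player B can switch to Q (0 → 8). Not NE.
(T, Q, Front): Player A gets 6, best alternative 3; Player B gets 3, best alternative 0; Player C gets 1, best alternative 0. No profitable deviation — NE.
(T, Q, Back): Player A can switch to B (6 → 7). Not NE.
(B, P, Front): Player A can switch to T (6 → 8). Not NE.
(B, P, Back): Player A can switch to T (4 → 8). Not NE.
(B, Q, Front): Player A can switch to T (3 → 6). Not NE.
(B, Q, Back): Player C can switch to Front (0 → 2). Not NE.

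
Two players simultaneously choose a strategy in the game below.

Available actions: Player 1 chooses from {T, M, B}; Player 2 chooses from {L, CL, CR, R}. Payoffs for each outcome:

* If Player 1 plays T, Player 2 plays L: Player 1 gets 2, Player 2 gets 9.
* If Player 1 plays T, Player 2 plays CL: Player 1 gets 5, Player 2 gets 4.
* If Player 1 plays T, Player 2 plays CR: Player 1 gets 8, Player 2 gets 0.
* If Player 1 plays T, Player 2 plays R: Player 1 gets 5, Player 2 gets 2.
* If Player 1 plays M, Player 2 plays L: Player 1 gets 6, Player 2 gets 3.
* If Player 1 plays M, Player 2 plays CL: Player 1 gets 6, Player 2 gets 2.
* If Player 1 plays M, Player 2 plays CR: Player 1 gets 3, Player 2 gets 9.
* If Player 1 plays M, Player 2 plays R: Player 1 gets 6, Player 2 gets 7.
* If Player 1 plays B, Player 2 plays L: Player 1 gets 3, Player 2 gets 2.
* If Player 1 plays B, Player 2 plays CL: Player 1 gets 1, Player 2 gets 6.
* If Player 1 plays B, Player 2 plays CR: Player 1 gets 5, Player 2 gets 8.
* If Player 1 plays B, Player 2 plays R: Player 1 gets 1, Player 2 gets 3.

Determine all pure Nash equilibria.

(T, L): Player 1 can switch to M (2 → 6). Not NE.
(T, CL): Player 1 can switch to M (5 → 6). Not NE.
(T, CR): Player 2 can switch to L (0 → 9). Not NE.
(T, R): Player 1 can switch to M (5 → 6). Not NE.
(M, L): Player 2 can switch to CR (3 → 9). Not NE.
(M, CL): Player 2 can switch to L (2 → 3). Not NE.
(M, CR): Player 1 can switch to T (3 → 8). Not NE.
(M, R): Player 2 can switch to CR (7 → 9). Not NE.
(B, L): Player 1 can switch to M (3 → 6). Not NE.
(B, CL): Player 1 can switch to T (1 → 5). Not NE.
(The remaining 2 profiles each have a profitable deviation by the same check.)

There is no pure-strategy Nash equilibrium.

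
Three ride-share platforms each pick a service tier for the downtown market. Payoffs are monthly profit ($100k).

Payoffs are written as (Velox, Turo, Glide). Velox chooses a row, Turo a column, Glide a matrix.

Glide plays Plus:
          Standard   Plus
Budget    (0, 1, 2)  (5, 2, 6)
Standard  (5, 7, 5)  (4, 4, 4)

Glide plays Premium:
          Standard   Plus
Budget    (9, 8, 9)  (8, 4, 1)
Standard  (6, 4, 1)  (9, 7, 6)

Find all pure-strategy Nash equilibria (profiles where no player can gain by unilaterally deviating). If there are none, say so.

Pure-strategy Nash equilibria: (Budget, Standard, Premium), (Budget, Plus, Plus), (Standard, Standard, Plus), (Standard, Plus, Premium)

(Budget, Standard, Plus): Velox can switch to Standard (0 → 5). Not NE.
(Budget, Standard, Premium): Velox gets 9, best alternative 6; Turo gets 8, best alternative 4; Glide gets 9, best alternative 2. No profitable deviation — NE.
(Budget, Plus, Plus): Velox gets 5, best alternative 4; Turo gets 2, best alternative 1; Glide gets 6, best alternative 1. No profitable deviation — NE.
(Budget, Plus, Premium): Velox can switch to Standard (8 → 9). Not NE.
(Standard, Standard, Plus): Velox gets 5, best alternative 0; Turo gets 7, best alternative 4; Glide gets 5, best alternative 1. No profitable deviation — NE.
(Standard, Standard, Premium): Velox can switch to Budget (6 → 9). Not NE.
(Standard, Plus, Plus): Velox can switch to Budget (4 → 5). Not NE.
(Standard, Plus, Premium): Velox gets 9, best alternative 8; Turo gets 7, best alternative 4; Glide gets 6, best alternative 4. No profitable deviation — NE.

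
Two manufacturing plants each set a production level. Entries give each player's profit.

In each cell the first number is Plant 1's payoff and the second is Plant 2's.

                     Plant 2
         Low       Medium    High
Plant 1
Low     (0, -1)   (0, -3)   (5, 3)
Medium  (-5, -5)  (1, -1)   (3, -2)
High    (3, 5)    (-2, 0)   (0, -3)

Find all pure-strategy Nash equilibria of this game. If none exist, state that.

The pure Nash equilibria are (Low, High) and (Medium, Medium) and (High, Low).

Mark each player's best response to every combination of opponents' strategies; a profile where every player is best-responding is a pure Nash equilibrium.
Plant 1 against Low: payoffs 0, -5, 3 → best response High.
Plant 1 against Medium: payoffs 0, 1, -2 → best response Medium.
Plant 1 against High: payoffs 5, 3, 0 → best response Low.
Plant 2 against Low: payoffs -1, -3, 3 → best response High.
Plant 2 against Medium: payoffs -5, -1, -2 → best response Medium.
Plant 2 against High: payoffs 5, 0, -3 → best response Low.
Mutual best responses: (Low, High); (Medium, Medium); (High, Low).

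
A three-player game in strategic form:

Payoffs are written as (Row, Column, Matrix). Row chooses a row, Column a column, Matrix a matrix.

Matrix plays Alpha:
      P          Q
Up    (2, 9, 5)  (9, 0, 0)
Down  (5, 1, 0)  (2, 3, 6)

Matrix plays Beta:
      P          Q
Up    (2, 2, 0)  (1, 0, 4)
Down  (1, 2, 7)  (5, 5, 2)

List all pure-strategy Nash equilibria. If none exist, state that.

There is no pure-strategy Nash equilibrium.

Row against (P, Alpha): payoffs 2, 5 → best response Down.
Row against (P, Beta): payoffs 2, 1 → best response Up.
Row against (Q, Alpha): payoffs 9, 2 → best response Up.
Row against (Q, Beta): payoffs 1, 5 → best response Down.
Column against (Up, Alpha): payoffs 9, 0 → best response P.
Column against (Up, Beta): payoffs 2, 0 → best response P.
Column against (Down, Alpha): payoffs 1, 3 → best response Q.
Column against (Down, Beta): payoffs 2, 5 → best response Q.
Matrix against (Up, P): payoffs 5, 0 → best response Alpha.
Matrix against (Up, Q): payoffs 0, 4 → best response Beta.
Matrix against (Down, P): payoffs 0, 7 → best response Beta.
Matrix against (Down, Q): payoffs 6, 2 → best response Alpha.
No profile is a mutual best response for all players.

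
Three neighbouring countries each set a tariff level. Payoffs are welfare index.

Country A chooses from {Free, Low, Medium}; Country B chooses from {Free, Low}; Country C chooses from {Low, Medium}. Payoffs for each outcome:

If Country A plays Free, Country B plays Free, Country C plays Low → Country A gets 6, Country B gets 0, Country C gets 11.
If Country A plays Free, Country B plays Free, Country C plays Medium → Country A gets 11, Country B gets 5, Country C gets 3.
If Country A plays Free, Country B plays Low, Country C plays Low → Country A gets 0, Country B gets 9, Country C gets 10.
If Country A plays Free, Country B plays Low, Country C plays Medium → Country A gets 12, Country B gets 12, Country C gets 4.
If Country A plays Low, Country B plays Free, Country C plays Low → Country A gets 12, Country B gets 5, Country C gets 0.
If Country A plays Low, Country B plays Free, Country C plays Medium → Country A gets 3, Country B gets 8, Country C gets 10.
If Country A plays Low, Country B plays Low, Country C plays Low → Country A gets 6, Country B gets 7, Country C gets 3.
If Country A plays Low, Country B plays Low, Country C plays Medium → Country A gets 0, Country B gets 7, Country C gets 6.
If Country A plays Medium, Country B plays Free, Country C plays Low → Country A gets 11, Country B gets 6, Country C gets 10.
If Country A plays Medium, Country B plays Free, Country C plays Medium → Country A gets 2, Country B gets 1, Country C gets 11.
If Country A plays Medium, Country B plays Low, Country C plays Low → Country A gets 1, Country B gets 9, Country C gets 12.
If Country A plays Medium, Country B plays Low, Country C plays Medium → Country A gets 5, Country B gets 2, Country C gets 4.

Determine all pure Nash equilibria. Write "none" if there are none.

This game has no pure Nash equilibrium.

Country A against (Free, Low): payoffs 6, 12, 11 → best response Low.
Country A against (Free, Medium): payoffs 11, 3, 2 → best response Free.
Country A against (Low, Low): payoffs 0, 6, 1 → best response Low.
Country A against (Low, Medium): payoffs 12, 0, 5 → best response Free.
Country B against (Free, Low): payoffs 0, 9 → best response Low.
Country B against (Free, Medium): payoffs 5, 12 → best response Low.
Country B against (Low, Low): payoffs 5, 7 → best response Low.
Country B against (Low, Medium): payoffs 8, 7 → best response Free.
Country B against (Medium, Low): payoffs 6, 9 → best response Low.
Country B against (Medium, Medium): payoffs 1, 2 → best response Low.
Country C against (Free, Free): payoffs 11, 3 → best response Low.
Country C against (Free, Low): payoffs 10, 4 → best response Low.
Country C against (Low, Free): payoffs 0, 10 → best response Medium.
Country C against (Low, Low): payoffs 3, 6 → best response Medium.
Country C against (Medium, Free): payoffs 10, 11 → best response Medium.
Country C against (Medium, Low): payoffs 12, 4 → best response Low.
No profile is a mutual best response for all players.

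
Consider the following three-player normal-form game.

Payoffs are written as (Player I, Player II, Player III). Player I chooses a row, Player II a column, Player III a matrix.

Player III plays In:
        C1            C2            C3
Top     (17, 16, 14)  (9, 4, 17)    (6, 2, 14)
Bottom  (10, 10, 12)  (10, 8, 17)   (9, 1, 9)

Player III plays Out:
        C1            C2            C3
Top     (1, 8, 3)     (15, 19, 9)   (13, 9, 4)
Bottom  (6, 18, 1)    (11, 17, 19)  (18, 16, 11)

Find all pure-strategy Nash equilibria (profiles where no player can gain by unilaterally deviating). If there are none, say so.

(Top, C1, In)

Check each profile: it is a Nash equilibrium iff no player can strictly gain by switching unilaterally.
(Top, C1, In): Player I gets 17, best alternative 10; Player II gets 16, best alternative 4; Player III gets 14, best alternative 3. No profitable deviation — NE.
(Top, C1, Out): Player I can switch to Bottom (1 → 6). Not NE.
(Top, C2, In): Player I can switch to Bottom (9 → 10). Not NE.
(Top, C2, Out): Player III can switch to In (9 → 17). Not NE.
(Top, C3, In): Player I can switch to Bottom (6 → 9). Not NE.
(Top, C3, Out): Player I can switch to Bottom (13 → 18). Not NE.
(Bottom, C1, In): Player I can switch to Top (10 → 17). Not NE.
(Bottom, C1, Out): Player III can switch to In (1 → 12). Not NE.
(Bottom, C2, In): Player II can switch to C1 (8 → 10). Not NE.
(Bottom, C2, Out): Player I can switch to Top (11 → 15). Not NE.
(Bottom, C3, In): Player II can switch to C1 (1 → 10). Not NE.
(Bottom, C3, Out): Player II can switch to C1 (16 → 18). Not NE.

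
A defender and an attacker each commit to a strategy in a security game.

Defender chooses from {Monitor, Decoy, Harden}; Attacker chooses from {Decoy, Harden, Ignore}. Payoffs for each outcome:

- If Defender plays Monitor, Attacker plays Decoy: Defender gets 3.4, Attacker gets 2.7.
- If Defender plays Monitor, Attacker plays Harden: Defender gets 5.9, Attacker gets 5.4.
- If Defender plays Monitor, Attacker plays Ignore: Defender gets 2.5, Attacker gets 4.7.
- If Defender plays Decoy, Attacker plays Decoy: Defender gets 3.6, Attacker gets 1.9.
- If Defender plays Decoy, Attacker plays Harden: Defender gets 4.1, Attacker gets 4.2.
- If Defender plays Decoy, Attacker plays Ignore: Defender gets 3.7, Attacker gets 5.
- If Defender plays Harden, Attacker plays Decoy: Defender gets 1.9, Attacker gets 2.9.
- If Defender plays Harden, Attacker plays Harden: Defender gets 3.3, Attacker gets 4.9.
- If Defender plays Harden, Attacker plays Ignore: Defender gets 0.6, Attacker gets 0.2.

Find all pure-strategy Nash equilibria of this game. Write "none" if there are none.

The pure Nash equilibria are (Monitor, Harden) and (Decoy, Ignore).

(Monitor, Decoy): Defender can switch to Decoy (3.4 → 3.6). Not NE.
(Monitor, Harden): Defender gets 5.9, best alternative 4.1; Attacker gets 5.4, best alternative 4.7. No profitable deviation — NE.
(Monitor, Ignore): Defender can switch to Decoy (2.5 → 3.7). Not NE.
(Decoy, Decoy): Attacker can switch to Harden (1.9 → 4.2). Not NE.
(Decoy, Harden): Defender can switch to Monitor (4.1 → 5.9). Not NE.
(Decoy, Ignore): Defender gets 3.7, best alternative 2.5; Attacker gets 5, best alternative 4.2. No profitable deviation — NE.
(Harden, Decoy): Defender can switch to Monitor (1.9 → 3.4). Not NE.
(Harden, Harden): Defender can switch to Monitor (3.3 → 5.9). Not NE.
(Harden, Ignore): Defender can switch to Monitor (0.6 → 2.5). Not NE.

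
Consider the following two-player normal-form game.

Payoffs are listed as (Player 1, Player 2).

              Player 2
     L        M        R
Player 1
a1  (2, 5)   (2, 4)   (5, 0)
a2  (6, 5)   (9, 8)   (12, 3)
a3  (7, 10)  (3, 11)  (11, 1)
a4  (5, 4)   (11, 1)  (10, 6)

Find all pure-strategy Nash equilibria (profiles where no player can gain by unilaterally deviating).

No pure-strategy Nash equilibrium.

Player 1 against L: payoffs 2, 6, 7, 5 → best response a3.
Player 1 against M: payoffs 2, 9, 3, 11 → best response a4.
Player 1 against R: payoffs 5, 12, 11, 10 → best response a2.
Player 2 against a1: payoffs 5, 4, 0 → best response L.
Player 2 against a2: payoffs 5, 8, 3 → best response M.
Player 2 against a3: payoffs 10, 11, 1 → best response M.
Player 2 against a4: payoffs 4, 1, 6 → best response R.
No profile is a mutual best response for all players.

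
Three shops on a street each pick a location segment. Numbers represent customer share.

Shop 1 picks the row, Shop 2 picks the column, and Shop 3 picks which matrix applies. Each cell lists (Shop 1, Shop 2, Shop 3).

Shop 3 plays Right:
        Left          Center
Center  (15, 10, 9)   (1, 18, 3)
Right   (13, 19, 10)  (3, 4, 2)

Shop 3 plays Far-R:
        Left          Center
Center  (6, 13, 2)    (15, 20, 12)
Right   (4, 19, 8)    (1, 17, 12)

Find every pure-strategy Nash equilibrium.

Pure NE: (Center, Center, Far-R)

Shop 1 against (Left, Right): payoffs 15, 13 → best response Center.
Shop 1 against (Left, Far-R): payoffs 6, 4 → best response Center.
Shop 1 against (Center, Right): payoffs 1, 3 → best response Right.
Shop 1 against (Center, Far-R): payoffs 15, 1 → best response Center.
Shop 2 against (Center, Right): payoffs 10, 18 → best response Center.
Shop 2 against (Center, Far-R): payoffs 13, 20 → best response Center.
Shop 2 against (Right, Right): payoffs 19, 4 → best response Left.
Shop 2 against (Right, Far-R): payoffs 19, 17 → best response Left.
Shop 3 against (Center, Left): payoffs 9, 2 → best response Right.
Shop 3 against (Center, Center): payoffs 3, 12 → best response Far-R.
Shop 3 against (Right, Left): payoffs 10, 8 → best response Right.
Shop 3 against (Right, Center): payoffs 2, 12 → best response Far-R.
Mutual best responses: (Center, Center, Far-R).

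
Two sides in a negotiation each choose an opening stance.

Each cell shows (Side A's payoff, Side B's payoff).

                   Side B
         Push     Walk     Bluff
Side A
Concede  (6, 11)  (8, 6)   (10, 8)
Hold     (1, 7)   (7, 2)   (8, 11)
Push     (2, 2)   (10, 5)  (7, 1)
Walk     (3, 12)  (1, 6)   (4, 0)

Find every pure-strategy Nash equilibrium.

(Concede, Push) and (Push, Walk)

(Concede, Push): Side A gets 6, best alternative 3; Side B gets 11, best alternative 8. No profitable deviation — NE.
(Concede, Walk): Side A can switch to Push (8 → 10). Not NE.
(Concede, Bluff): Side B can switch to Push (8 → 11). Not NE.
(Hold, Push): Side A can switch to Concede (1 → 6). Not NE.
(Hold, Walk): Side A can switch to Concede (7 → 8). Not NE.
(Hold, Bluff): Side A can switch to Concede (8 → 10). Not NE.
(Push, Push): Side A can switch to Concede (2 → 6). Not NE.
(Push, Walk): Side A gets 10, best alternative 8; Side B gets 5, best alternative 2. No profitable deviation — NE.
(Push, Bluff): Side A can switch to Concede (7 → 10). Not NE.
(Walk, Push): Side A can switch to Concede (3 → 6). Not NE.
(Walk, Walk): Side A can switch to Concede (1 → 8). Not NE.
(Walk, Bluff): Side A can switch to Concede (4 → 10). Not NE.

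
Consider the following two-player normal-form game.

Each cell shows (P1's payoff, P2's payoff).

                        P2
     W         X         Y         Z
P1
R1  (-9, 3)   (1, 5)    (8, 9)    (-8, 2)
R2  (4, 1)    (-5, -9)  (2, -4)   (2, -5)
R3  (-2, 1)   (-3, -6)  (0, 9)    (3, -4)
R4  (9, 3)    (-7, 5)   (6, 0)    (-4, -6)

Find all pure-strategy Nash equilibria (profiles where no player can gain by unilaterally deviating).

For each strategy profile, look for a profitable unilateral deviation.
(R1, W): P1 can switch to R2 (-9 → 4). Not NE.
(R1, X): P2 can switch to Y (5 → 9). Not NE.
(R1, Y): P1 gets 8, best alternative 6; P2 gets 9, best alternative 5. No profitable deviation — NE.
(R1, Z): P1 can switch to R2 (-8 → 2). Not NE.
(R2, W): P1 can switch to R4 (4 → 9). Not NE.
(R2, X): P1 can switch to R1 (-5 → 1). Not NE.
(R2, Y): P1 can switch to R1 (2 → 8). Not NE.
(R2, Z): P1 can switch to R3 (2 → 3). Not NE.
(R3, W): P1 can switch to R2 (-2 → 4). Not NE.
(R3, X): P1 can switch to R1 (-3 → 1). Not NE.
(R3, Y): P1 can switch to R1 (0 → 8). Not NE.
(R3, Z): P2 can switch to W (-4 → 1). Not NE.
(R4, W): P2 can switch to X (3 → 5). Not NE.
(The remaining 3 profiles each have a profitable deviation by the same check.)

Pure NE: (R1, Y)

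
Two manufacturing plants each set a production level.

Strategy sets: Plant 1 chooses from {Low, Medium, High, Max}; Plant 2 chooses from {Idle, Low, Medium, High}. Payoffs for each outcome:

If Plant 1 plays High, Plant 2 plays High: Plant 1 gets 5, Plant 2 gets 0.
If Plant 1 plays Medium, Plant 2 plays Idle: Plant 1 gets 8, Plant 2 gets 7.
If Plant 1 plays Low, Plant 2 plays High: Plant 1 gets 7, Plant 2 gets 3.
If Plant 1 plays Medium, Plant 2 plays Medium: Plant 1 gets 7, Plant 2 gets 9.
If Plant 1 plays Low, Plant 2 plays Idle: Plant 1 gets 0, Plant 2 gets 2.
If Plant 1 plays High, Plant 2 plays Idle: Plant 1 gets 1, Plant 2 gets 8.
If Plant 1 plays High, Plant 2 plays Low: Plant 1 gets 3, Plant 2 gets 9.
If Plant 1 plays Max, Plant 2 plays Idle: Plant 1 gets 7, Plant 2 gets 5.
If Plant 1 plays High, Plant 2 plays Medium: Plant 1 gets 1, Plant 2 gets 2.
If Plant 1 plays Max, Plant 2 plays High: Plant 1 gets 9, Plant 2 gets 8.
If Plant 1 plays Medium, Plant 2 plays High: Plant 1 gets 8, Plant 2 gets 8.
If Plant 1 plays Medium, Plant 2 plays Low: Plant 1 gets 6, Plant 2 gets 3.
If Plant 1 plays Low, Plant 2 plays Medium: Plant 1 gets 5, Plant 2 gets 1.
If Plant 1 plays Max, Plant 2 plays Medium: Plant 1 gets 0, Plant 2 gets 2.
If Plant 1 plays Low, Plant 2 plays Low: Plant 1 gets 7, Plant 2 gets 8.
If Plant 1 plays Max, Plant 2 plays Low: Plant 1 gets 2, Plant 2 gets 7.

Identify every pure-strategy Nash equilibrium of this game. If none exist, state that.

The pure Nash equilibria are (Low, Low); (Medium, Medium); (Max, High).

Mark each player's best response to every combination of opponents' strategies; a profile where every player is best-responding is a pure Nash equilibrium.
Plant 1 against Idle: payoffs 0, 8, 1, 7 → best response Medium.
Plant 1 against Low: payoffs 7, 6, 3, 2 → best response Low.
Plant 1 against Medium: payoffs 5, 7, 1, 0 → best response Medium.
Plant 1 against High: payoffs 7, 8, 5, 9 → best response Max.
Plant 2 against Low: payoffs 2, 8, 1, 3 → best response Low.
Plant 2 against Medium: payoffs 7, 3, 9, 8 → best response Medium.
Plant 2 against High: payoffs 8, 9, 2, 0 → best response Low.
Plant 2 against Max: payoffs 5, 7, 2, 8 → best response High.
Mutual best responses: (Low, Low); (Medium, Medium); (Max, High).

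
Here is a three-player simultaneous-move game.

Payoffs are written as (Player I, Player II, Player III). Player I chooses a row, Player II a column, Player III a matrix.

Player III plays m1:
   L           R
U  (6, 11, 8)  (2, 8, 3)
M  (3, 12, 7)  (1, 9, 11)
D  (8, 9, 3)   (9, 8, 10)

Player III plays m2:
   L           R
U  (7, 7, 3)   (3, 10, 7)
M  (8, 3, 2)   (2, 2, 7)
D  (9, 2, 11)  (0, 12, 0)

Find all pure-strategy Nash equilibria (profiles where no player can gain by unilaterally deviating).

The unique pure-strategy Nash equilibrium is (U, R, m2).

For each player, find the best response to each opponent profile; mutual best responses are the pure NE.
Player I against (L, m1): payoffs 6, 3, 8 → best response D.
Player I against (L, m2): payoffs 7, 8, 9 → best response D.
Player I against (R, m1): payoffs 2, 1, 9 → best response D.
Player I against (R, m2): payoffs 3, 2, 0 → best response U.
Player II against (U, m1): payoffs 11, 8 → best response L.
Player II against (U, m2): payoffs 7, 10 → best response R.
Player II against (M, m1): payoffs 12, 9 → best response L.
Player II against (M, m2): payoffs 3, 2 → best response L.
Player II against (D, m1): payoffs 9, 8 → best response L.
Player II against (D, m2): payoffs 2, 12 → best response R.
Player III against (U, L): payoffs 8, 3 → best response m1.
Player III against (U, R): payoffs 3, 7 → best response m2.
Player III against (M, L): payoffs 7, 2 → best response m1.
Player III against (M, R): payoffs 11, 7 → best response m1.
Player III against (D, L): payoffs 3, 11 → best response m2.
Player III against (D, R): payoffs 10, 0 → best response m1.
Mutual best responses: (U, R, m2).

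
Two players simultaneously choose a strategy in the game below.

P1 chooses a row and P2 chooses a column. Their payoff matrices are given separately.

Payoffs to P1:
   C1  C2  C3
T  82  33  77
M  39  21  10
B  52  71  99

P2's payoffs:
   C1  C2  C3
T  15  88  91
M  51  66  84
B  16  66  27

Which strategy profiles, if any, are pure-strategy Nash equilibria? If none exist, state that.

Pure NE: (B, C2)

For each player, find the best response to each opponent profile; mutual best responses are the pure NE.
P1 against C1: payoffs 82, 39, 52 → best response T.
P1 against C2: payoffs 33, 21, 71 → best response B.
P1 against C3: payoffs 77, 10, 99 → best response B.
P2 against T: payoffs 15, 88, 91 → best response C3.
P2 against M: payoffs 51, 66, 84 → best response C3.
P2 against B: payoffs 16, 66, 27 → best response C2.
Mutual best responses: (B, C2).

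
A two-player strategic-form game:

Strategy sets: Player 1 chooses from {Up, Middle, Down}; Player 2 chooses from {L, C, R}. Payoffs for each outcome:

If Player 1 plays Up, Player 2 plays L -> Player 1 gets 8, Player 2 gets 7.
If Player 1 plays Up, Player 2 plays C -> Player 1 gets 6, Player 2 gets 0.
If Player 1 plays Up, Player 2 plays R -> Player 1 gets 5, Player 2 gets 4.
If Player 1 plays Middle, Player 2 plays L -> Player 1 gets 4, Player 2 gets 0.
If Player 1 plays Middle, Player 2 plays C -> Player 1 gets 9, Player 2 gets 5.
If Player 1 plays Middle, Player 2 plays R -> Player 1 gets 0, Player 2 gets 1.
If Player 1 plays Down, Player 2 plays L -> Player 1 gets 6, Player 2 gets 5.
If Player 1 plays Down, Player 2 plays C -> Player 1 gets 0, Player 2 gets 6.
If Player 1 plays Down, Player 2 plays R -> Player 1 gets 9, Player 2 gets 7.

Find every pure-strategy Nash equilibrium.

Player 1 against L: payoffs 8, 4, 6 → best response Up.
Player 1 against C: payoffs 6, 9, 0 → best response Middle.
Player 1 against R: payoffs 5, 0, 9 → best response Down.
Player 2 against Up: payoffs 7, 0, 4 → best response L.
Player 2 against Middle: payoffs 0, 5, 1 → best response C.
Player 2 against Down: payoffs 5, 6, 7 → best response R.
Mutual best responses: (Up, L); (Middle, C); (Down, R).

(Up, L), (Middle, C), (Down, R)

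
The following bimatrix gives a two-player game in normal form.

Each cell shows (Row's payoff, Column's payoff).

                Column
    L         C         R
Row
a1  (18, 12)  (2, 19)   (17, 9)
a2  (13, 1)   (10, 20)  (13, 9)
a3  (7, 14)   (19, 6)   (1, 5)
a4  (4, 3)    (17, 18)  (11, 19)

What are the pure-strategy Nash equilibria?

No pure-strategy Nash equilibrium.

Mark each player's best response to every combination of opponents' strategies; a profile where every player is best-responding is a pure Nash equilibrium.
Row against L: payoffs 18, 13, 7, 4 → best response a1.
Row against C: payoffs 2, 10, 19, 17 → best response a3.
Row against R: payoffs 17, 13, 1, 11 → best response a1.
Column against a1: payoffs 12, 19, 9 → best response C.
Column against a2: payoffs 1, 20, 9 → best response C.
Column against a3: payoffs 14, 6, 5 → best response L.
Column against a4: payoffs 3, 18, 19 → best response R.
No profile is a mutual best response for all players.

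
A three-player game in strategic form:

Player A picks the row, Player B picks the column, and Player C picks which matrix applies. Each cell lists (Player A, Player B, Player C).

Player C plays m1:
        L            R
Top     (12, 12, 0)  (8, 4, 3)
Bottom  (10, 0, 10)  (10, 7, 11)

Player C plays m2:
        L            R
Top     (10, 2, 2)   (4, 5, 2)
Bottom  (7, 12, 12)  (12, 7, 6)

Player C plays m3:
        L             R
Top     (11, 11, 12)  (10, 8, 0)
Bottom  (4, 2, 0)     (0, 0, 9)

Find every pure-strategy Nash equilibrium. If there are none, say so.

Player A against (L, m1): payoffs 12, 10 → best response Top.
Player A against (L, m2): payoffs 10, 7 → best response Top.
Player A against (L, m3): payoffs 11, 4 → best response Top.
Player A against (R, m1): payoffs 8, 10 → best response Bottom.
Player A against (R, m2): payoffs 4, 12 → best response Bottom.
Player A against (R, m3): payoffs 10, 0 → best response Top.
Player B against (Top, m1): payoffs 12, 4 → best response L.
Player B against (Top, m2): payoffs 2, 5 → best response R.
Player B against (Top, m3): payoffs 11, 8 → best response L.
Player B against (Bottom, m1): payoffs 0, 7 → best response R.
Player B against (Bottom, m2): payoffs 12, 7 → best response L.
Player B against (Bottom, m3): payoffs 2, 0 → best response L.
Player C against (Top, L): payoffs 0, 2, 12 → best response m3.
Player C against (Top, R): payoffs 3, 2, 0 → best response m1.
Player C against (Bottom, L): payoffs 10, 12, 0 → best response m2.
Player C against (Bottom, R): payoffs 11, 6, 9 → best response m1.
Mutual best responses: (Top, L, m3); (Bottom, R, m1).

Pure-strategy Nash equilibria: (Top, L, m3), (Bottom, R, m1)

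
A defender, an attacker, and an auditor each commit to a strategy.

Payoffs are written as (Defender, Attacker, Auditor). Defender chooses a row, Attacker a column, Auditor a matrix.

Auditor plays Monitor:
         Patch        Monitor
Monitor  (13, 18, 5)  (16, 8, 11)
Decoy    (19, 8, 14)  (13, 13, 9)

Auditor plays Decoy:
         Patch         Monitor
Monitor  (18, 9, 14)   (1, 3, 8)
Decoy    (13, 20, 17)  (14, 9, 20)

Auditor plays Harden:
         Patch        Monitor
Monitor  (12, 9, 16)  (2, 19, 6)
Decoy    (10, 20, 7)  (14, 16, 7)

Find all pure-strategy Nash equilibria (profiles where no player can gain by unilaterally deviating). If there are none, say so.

There is no pure-strategy Nash equilibrium.

(Monitor, Patch, Monitor): Defender can switch to Decoy (13 → 19). Not NE.
(Monitor, Patch, Decoy): Auditor can switch to Harden (14 → 16). Not NE.
(Monitor, Patch, Harden): Attacker can switch to Monitor (9 → 19). Not NE.
(Monitor, Monitor, Monitor): Attacker can switch to Patch (8 → 18). Not NE.
(Monitor, Monitor, Decoy): Defender can switch to Decoy (1 → 14). Not NE.
(Monitor, Monitor, Harden): Defender can switch to Decoy (2 → 14). Not NE.
(The remaining 6 profiles each have a profitable deviation by the same check.)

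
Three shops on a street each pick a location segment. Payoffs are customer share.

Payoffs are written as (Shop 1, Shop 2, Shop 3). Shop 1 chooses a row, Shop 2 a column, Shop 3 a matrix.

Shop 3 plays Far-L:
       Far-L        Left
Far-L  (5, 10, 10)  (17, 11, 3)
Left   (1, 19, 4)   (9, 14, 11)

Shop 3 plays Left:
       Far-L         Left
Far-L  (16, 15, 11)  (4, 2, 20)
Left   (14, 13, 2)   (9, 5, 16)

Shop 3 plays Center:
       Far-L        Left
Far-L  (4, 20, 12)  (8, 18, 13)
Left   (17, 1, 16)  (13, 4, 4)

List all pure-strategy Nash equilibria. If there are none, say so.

Shop 1 against (Far-L, Far-L): payoffs 5, 1 → best response Far-L.
Shop 1 against (Far-L, Left): payoffs 16, 14 → best response Far-L.
Shop 1 against (Far-L, Center): payoffs 4, 17 → best response Left.
Shop 1 against (Left, Far-L): payoffs 17, 9 → best response Far-L.
Shop 1 against (Left, Left): payoffs 4, 9 → best response Left.
Shop 1 against (Left, Center): payoffs 8, 13 → best response Left.
Shop 2 against (Far-L, Far-L): payoffs 10, 11 → best response Left.
Shop 2 against (Far-L, Left): payoffs 15, 2 → best response Far-L.
Shop 2 against (Far-L, Center): payoffs 20, 18 → best response Far-L.
Shop 2 against (Left, Far-L): payoffs 19, 14 → best response Far-L.
Shop 2 against (Left, Left): payoffs 13, 5 → best response Far-L.
Shop 2 against (Left, Center): payoffs 1, 4 → best response Left.
Shop 3 against (Far-L, Far-L): payoffs 10, 11, 12 → best response Center.
Shop 3 against (Far-L, Left): payoffs 3, 20, 13 → best response Left.
Shop 3 against (Left, Far-L): payoffs 4, 2, 16 → best response Center.
Shop 3 against (Left, Left): payoffs 11, 16, 4 → best response Left.
No profile is a mutual best response for all players.

No pure-strategy Nash equilibrium.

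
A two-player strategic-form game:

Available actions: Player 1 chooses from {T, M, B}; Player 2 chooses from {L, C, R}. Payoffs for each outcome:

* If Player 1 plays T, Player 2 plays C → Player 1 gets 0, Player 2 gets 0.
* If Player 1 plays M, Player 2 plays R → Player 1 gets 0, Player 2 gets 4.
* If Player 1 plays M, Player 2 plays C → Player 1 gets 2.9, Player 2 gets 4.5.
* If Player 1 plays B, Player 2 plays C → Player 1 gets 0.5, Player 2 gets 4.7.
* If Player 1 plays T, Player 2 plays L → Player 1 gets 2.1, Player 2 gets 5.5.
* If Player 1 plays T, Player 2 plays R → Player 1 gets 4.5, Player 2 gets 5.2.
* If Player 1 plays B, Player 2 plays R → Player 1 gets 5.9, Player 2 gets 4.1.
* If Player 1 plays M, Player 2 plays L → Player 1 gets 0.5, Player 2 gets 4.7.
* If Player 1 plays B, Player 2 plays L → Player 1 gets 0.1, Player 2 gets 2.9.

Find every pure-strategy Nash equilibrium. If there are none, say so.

Player 1 against L: payoffs 2.1, 0.5, 0.1 → best response T.
Player 1 against C: payoffs 0, 2.9, 0.5 → best response M.
Player 1 against R: payoffs 4.5, 0, 5.9 → best response B.
Player 2 against T: payoffs 5.5, 0, 5.2 → best response L.
Player 2 against M: payoffs 4.7, 4.5, 4 → best response L.
Player 2 against B: payoffs 2.9, 4.7, 4.1 → best response C.
Mutual best responses: (T, L).

The unique pure-strategy Nash equilibrium is (T, L).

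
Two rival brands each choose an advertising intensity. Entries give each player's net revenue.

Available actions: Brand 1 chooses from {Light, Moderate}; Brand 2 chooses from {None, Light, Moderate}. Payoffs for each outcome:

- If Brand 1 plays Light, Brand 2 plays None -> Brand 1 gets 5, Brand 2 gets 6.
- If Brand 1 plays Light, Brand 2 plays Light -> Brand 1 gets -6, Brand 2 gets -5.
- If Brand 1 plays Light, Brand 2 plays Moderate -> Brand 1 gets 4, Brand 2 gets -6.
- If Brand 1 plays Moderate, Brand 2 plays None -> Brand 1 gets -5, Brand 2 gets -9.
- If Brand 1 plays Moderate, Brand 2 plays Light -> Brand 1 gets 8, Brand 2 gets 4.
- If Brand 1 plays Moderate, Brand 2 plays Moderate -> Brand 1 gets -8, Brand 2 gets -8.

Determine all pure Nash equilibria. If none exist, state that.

(Light, None): Brand 1 gets 5, best alternative -5; Brand 2 gets 6, best alternative -5. No profitable deviation — NE.
(Light, Light): Brand 1 can switch to Moderate (-6 → 8). Not NE.
(Light, Moderate): Brand 2 can switch to None (-6 → 6). Not NE.
(Moderate, None): Brand 1 can switch to Light (-5 → 5). Not NE.
(Moderate, Light): Brand 1 gets 8, best alternative -6; Brand 2 gets 4, best alternative -8. No profitable deviation — NE.
(Moderate, Moderate): Brand 1 can switch to Light (-8 → 4). Not NE.

The pure Nash equilibria are (Light, None) and (Moderate, Light).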